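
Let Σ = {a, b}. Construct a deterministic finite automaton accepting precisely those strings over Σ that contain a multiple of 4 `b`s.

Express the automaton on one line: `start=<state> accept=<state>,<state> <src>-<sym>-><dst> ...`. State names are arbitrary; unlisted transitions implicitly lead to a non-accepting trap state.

start=S0 accept=S0 S0-a->S0 S0-b->S1 S1-a->S1 S1-b->S2 S2-a->S2 S2-b->S3 S3-a->S3 S3-b->S0

The only thing that matters is how many `b`s have appeared, reduced mod 4. Use one state per residue: S0 for 0, …, S3 for 3. Reading `b` moves to the next residue; anything else stays put. S0 is accepting.
4 states suffice.
        a   b  
>* S0   S0  S1 
   S1   S1  S2 
   S2   S2  S3 
   S3   S3  S0 
(> = start, * = accepting)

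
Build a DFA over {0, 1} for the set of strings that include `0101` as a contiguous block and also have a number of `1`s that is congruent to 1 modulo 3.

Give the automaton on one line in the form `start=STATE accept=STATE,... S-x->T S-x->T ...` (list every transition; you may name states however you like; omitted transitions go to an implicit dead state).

Handle the two conditions separately and then intersect. The first has 5 states tracking whether and how much of `0101` has been seen; the second has 3 states tracking the count of `1`s modulo 3. A product state is a pair (one from each), accepting exactly when both do.
15 states suffice.
       0  1 
>  A   B  C 
   B   B  D 
   C   E  F 
   D   G  F 
   E   E  H 
   F   I  A 
   G   E  J 
   H   K  A 
   I   I  L 
   J   J  M 
   K   I  M 
   L   N  C 
   M   M  O 
   N   B  O 
 * O   O  J 
(> = start, * = accepting)

start=A accept=O A-0->B A-1->C B-0->B B-1->D C-0->E C-1->F D-0->G D-1->F E-0->E E-1->H F-0->I F-1->A G-0->E G-1->J H-0->K H-1->A I-0->I I-1->L J-0->J J-1->M K-0->I K-1->M L-0->N L-1->C M-0->M M-1->O N-0->B N-1->O O-0->O O-1->J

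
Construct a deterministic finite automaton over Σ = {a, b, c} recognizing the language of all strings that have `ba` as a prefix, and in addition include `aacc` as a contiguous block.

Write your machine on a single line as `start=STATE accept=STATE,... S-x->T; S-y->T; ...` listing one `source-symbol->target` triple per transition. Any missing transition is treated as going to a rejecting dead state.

start=s0; accept=s11; s0-a->s1; s0-b->s2; s0-c->s3; s1-a->s4; s1-b->s3; s1-c->s3; s2-a->s5; s2-b->s3; s2-c->s3; s3-a->s1; s3-b->s3; s3-c->s3; s4-a->s4; s4-b->s3; s4-c->s6; s5-a->s7; s5-b->s8; s5-c->s8; s6-a->s1; s6-b->s3; s6-c->s9; s7-a->s7; s7-b->s8; s7-c->s10; s8-a->s5; s8-b->s8; s8-c->s8; s9-a->s9; s9-b->s9; s9-c->s9; s10-a->s5; s10-b->s8; s10-c->s11; s11-a->s11; s11-b->s11; s11-c->s11

Run two small machines in parallel and take their product. The first has 4 states tracking whether the input so far still matches the prefix `ba`; the second has 5 states tracking whether and how much of `aacc` has been seen. A product state is a pair (one from each), accepting exactly when both do.
A 12-state machine:
          a    b    c  
>  s0     s1   s2   s3 
   s1     s4   s3   s3 
   s2     s5   s3   s3 
   s3     s1   s3   s3 
   s4     s4   s3   s6 
   s5     s7   s8   s8 
   s6     s1   s3   s9 
   s7     s7   s8  s10 
   s8     s5   s8   s8 
   s9     s9   s9   s9 
   s10    s5   s8  s11 
 * s11   s11  s11  s11 
(> = start, * = accepting)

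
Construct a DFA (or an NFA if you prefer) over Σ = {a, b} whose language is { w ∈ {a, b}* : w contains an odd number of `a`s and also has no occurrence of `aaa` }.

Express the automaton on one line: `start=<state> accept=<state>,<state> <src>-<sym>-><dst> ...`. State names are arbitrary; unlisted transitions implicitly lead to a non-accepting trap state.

Build one automaton per condition and run them in lockstep. The first has 2 states tracking the count of `a`s modulo 2; the second has 4 states tracking partial matches of the forbidden pattern `aaa`. A product state is a pair (one from each), accepting exactly when both do. After merging equivalent states the machine shrinks.
7 states suffice.
        a   b  
>  q0   q1  q0 
 * q1   q2  q3 
   q2   q4  q0 
 * q3   q5  q3 
   q4   q4  q4 
   q5   q6  q0 
 * q6   q4  q3 
(> = start, * = accepting)

start=q0 accept=q1,q3,q6 q0-a->q1 q0-b->q0 q1-a->q2 q1-b->q3 q2-a->q4 q2-b->q0 q3-a->q5 q3-b->q3 q4-a->q4 q4-b->q4 q5-a->q6 q5-b->q0 q6-a->q4 q6-b->q3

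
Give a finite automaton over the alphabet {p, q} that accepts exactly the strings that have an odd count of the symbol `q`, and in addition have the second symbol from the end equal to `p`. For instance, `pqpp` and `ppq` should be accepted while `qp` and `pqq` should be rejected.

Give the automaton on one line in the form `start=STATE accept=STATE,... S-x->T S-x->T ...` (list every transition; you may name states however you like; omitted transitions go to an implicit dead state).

Handle the two conditions separately and then intersect. The first has 2 states tracking the count of `q`s modulo 2; the second has 7 states tracking the last 2 symbols read. A product state is a pair (one from each), accepting exactly when both do.
An 11-state machine:
       p  q 
>  A   B  C 
   B   D  E 
   C   F  G 
   D   D  E 
 * E   F  G 
   F   H  I 
   G   J  K 
 * H   H  I 
   I   J  K 
   J   D  E 
   K   F  G 
(> = start, * = accepting)

start=A accept=E,H A-p->B A-q->C B-p->D B-q->E C-p->F C-q->G D-p->D D-q->E E-p->F E-q->G F-p->H F-q->I G-p->J G-q->K H-p->H H-q->I I-p->J I-q->K J-p->D J-q->E K-p->F K-q->G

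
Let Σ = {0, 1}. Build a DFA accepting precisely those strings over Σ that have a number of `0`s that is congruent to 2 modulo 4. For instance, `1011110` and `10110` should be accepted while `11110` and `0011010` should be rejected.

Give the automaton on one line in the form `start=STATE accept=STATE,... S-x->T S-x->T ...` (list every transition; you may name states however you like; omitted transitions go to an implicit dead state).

start=q0 accept=q2 q0-0->q1 q0-1->q0 q1-0->q2 q1-1->q1 q2-0->q3 q2-1->q2 q3-0->q0 q3-1->q3

The only thing that matters is how many `0`s have appeared, reduced mod 4. Use one state per residue: q0 for 0, …, q3 for 3. Reading `0` moves to the next residue; anything else stays put. q2 is accepting.
4 states suffice.
        0   1  
>  q0   q1  q0 
   q1   q2  q1 
 * q2   q3  q2 
   q3   q0  q3 
(> = start, * = accepting)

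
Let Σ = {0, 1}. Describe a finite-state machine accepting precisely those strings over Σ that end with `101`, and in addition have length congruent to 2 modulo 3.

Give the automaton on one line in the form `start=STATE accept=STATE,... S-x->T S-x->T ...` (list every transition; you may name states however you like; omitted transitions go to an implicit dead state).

Run two small machines in parallel and take their product. One (4 states) tracks how much of the suffix `101` has currently been matched; the other (3 states) tracks the input length modulo 3. Each combined state is a pair, one component from each; accept when both components accept. Equivalent product states are then merged.
A 6-state machine:
       0  1 
>  A   B  B 
   B   C  C 
   C   A  D 
   D   E  B 
   E   C  F 
 * F   A  D 
(> = start, * = accepting)

start=A accept=F A-0->B A-1->B B-0->C B-1->C C-0->A C-1->D D-0->E D-1->B E-0->C E-1->F F-0->A F-1->D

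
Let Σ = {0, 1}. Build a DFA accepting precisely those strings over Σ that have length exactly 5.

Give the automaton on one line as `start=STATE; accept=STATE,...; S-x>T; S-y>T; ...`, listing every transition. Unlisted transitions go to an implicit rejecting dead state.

Count input length up to 6: every symbol moves from q0 toward q6, which means 'more than 5' and absorbs. Accept from {q5}.
        0   1  
>  q0   q1  q1 
   q1   q2  q2 
   q2   q3  q3 
   q3   q4  q4 
   q4   q5  q5 
 * q5   q6  q6 
   q6   q6  q6 
(> = start, * = accepting)

start=q0; accept=q5; q0-0>q1; q0-1>q1; q1-0>q2; q1-1>q2; q2-0>q3; q2-1>q3; q3-0>q4; q3-1>q4; q4-0>q5; q4-1>q5; q5-0>q6; q5-1>q6; q6-0>q6; q6-1>q6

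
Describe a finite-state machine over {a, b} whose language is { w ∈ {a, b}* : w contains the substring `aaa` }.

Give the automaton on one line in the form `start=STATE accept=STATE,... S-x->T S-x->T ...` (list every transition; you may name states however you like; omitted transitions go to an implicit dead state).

States q0..q2 record the length of the longest prefix of `aaa` that matches the current input suffix. Reaching q3 means `aaa` has been seen, and we stay there forever. Accept from q3.
A 4-state machine:
        a   b  
>  q0   q1  q0 
   q1   q2  q0 
   q2   q3  q0 
 * q3   q3  q3 
(> = start, * = accepting)

start=q0 accept=q3 q0-a->q1 q0-b->q0 q1-a->q2 q1-b->q0 q2-a->q3 q2-b->q0 q3-a->q3 q3-b->q3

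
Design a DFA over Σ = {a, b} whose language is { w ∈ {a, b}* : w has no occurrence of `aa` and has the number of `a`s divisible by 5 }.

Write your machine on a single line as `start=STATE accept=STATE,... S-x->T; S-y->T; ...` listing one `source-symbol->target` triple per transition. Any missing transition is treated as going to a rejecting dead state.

Build one automaton per condition and run them in lockstep. The first has 3 states tracking partial matches of the forbidden pattern `aa`; the second has 5 states tracking the count of `a`s modulo 5. A product state is a pair (one from each), accepting exactly when both do. Minimizing collapses redundant product states.
An 11-state machine:
          a    b  
>* S0     S1   S0 
   S1     S2   S3 
   S2     S2   S2 
   S3     S4   S3 
   S4     S2   S5 
   S5     S6   S5 
   S6     S2   S7 
   S7     S8   S7 
   S8     S2   S9 
   S9    S10   S9 
 * S10    S2   S0 
(> = start, * = accepting)

start=S0; accept=S0,S10; S0-a->S1; S0-b->S0; S1-a->S2; S1-b->S3; S2-a->S2; S2-b->S2; S3-a->S4; S3-b->S3; S4-a->S2; S4-b->S5; S5-a->S6; S5-b->S5; S6-a->S2; S6-b->S7; S7-a->S8; S7-b->S7; S8-a->S2; S8-b->S9; S9-a->S10; S9-b->S9; S10-a->S2; S10-b->S0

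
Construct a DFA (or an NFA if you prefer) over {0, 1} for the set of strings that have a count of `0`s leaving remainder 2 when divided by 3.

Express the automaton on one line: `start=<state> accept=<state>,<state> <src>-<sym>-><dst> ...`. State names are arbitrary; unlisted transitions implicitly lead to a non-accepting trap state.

The only thing that matters is how many `0`s have appeared, reduced mod 3. Use one state per residue: A for 0, …, C for 2. Reading `0` moves to the next residue; anything else stays put. C is accepting.
A 3-state machine:
       0  1 
>  A   B  A 
   B   C  B 
 * C   A  C 
(> = start, * = accepting)

start=A accept=C A-0->B A-1->A B-0->C B-1->B C-0->A C-1->C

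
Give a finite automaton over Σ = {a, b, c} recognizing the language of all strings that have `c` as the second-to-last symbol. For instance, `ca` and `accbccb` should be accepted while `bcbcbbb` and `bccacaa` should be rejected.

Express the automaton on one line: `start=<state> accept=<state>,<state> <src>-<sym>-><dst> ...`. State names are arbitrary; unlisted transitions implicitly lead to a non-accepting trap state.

A DFA must remember the last 2 symbols (since which symbol is second-to-last isn't known until the input ends). Use one state per possible window of the last ≤2 symbols; accept from those whose window starts with `c`.
A 13-state machine:
          a    b    c  
>  q0     q1   q2   q3 
   q1     q4   q5   q6 
   q2     q7   q8   q9 
   q3    q10  q11  q12 
   q4     q4   q5   q6 
   q5     q7   q8   q9 
   q6    q10  q11  q12 
   q7     q4   q5   q6 
   q8     q7   q8   q9 
   q9    q10  q11  q12 
 * q10    q4   q5   q6 
 * q11    q7   q8   q9 
 * q12   q10  q11  q12 
(> = start, * = accepting)

start=q0 accept=q10,q11,q12 q0-a->q1 q0-b->q2 q0-c->q3 q1-a->q4 q1-b->q5 q1-c->q6 q2-a->q7 q2-b->q8 q2-c->q9 q3-a->q10 q3-b->q11 q3-c->q12 q4-a->q4 q4-b->q5 q4-c->q6 q5-a->q7 q5-b->q8 q5-c->q9 q6-a->q10 q6-b->q11 q6-c->q12 q7-a->q4 q7-b->q5 q7-c->q6 q8-a->q7 q8-b->q8 q8-c->q9 q9-a->q10 q9-b->q11 q9-c->q12 q10-a->q4 q10-b->q5 q10-c->q6 q11-a->q7 q11-b->q8 q11-c->q9 q12-a->q10 q12-b->q11 q12-c->q12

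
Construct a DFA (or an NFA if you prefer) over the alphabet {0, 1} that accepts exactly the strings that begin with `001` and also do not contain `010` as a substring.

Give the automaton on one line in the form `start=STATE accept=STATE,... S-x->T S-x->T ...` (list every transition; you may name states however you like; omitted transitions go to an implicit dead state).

start=S0 accept=S4,S5,S6 S0-0->S1 S0-1->S2 S1-0->S3 S1-1->S2 S2-0->S2 S2-1->S2 S3-0->S2 S3-1->S4 S4-0->S2 S4-1->S5 S5-0->S6 S5-1->S5 S6-0->S6 S6-1->S4

Handle the two conditions separately and then intersect. One (5 states) tracks whether the input so far still matches the prefix `001`; the other (4 states) tracks partial matches of the forbidden pattern `010`. Each combined state is a pair, one component from each; accept when both components accept. Minimizing collapses redundant product states.
With 7 states:
        0   1  
>  S0   S1  S2 
   S1   S3  S2 
   S2   S2  S2 
   S3   S2  S4 
 * S4   S2  S5 
 * S5   S6  S5 
 * S6   S6  S4 
(> = start, * = accepting)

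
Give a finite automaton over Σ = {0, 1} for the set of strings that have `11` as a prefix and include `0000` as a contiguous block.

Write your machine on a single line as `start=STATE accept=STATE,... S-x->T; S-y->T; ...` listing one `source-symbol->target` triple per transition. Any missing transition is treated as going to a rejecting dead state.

start=q0; accept=q7; q0-0->q1; q0-1->q2; q1-0->q1; q1-1->q1; q2-0->q1; q2-1->q3; q3-0->q4; q3-1->q3; q4-0->q5; q4-1->q3; q5-0->q6; q5-1->q3; q6-0->q7; q6-1->q3; q7-0->q7; q7-1->q7

Handle the two conditions separately and then intersect. One (4 states) tracks whether the input so far still matches the prefix `11`; the other (5 states) tracks whether and how much of `0000` has been seen. Each combined state is a pair, one component from each; accept when both components accept. After merging equivalent states the machine shrinks.
With 8 states:
        0   1  
>  q0   q1  q2 
   q1   q1  q1 
   q2   q1  q3 
   q3   q4  q3 
   q4   q5  q3 
   q5   q6  q3 
   q6   q7  q3 
 * q7   q7  q7 
(> = start, * = accepting)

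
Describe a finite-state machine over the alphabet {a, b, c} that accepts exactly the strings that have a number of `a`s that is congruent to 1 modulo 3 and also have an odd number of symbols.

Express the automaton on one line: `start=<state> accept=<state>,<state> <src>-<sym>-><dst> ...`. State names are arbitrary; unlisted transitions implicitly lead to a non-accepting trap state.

start=q0 accept=q1 q0-a->q1 q0-b->q2 q0-c->q2 q1-a->q3 q1-b->q4 q1-c->q4 q2-a->q4 q2-b->q0 q2-c->q0 q3-a->q2 q3-b->q5 q3-c->q5 q4-a->q5 q4-b->q1 q4-c->q1 q5-a->q0 q5-b->q3 q5-c->q3

Build one automaton per condition and run them in lockstep. One (3 states) tracks the count of `a`s modulo 3; the other (2 states) tracks the input length modulo 2. Each combined state is a pair, one component from each; accept when both components accept.
        a   b   c  
>  q0   q1  q2  q2 
 * q1   q3  q4  q4 
   q2   q4  q0  q0 
   q3   q2  q5  q5 
   q4   q5  q1  q1 
   q5   q0  q3  q3 
(> = start, * = accepting)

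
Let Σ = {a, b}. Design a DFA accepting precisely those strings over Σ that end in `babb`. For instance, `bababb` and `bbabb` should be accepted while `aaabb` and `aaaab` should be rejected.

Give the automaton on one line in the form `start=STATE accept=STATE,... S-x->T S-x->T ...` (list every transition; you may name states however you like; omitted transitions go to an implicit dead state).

start=q0 accept=q4 q0-a->q0 q0-b->q1 q1-a->q2 q1-b->q1 q2-a->q0 q2-b->q3 q3-a->q2 q3-b->q4 q4-a->q2 q4-b->q1

Let each state record the length of the longest suffix of the input read so far that is also a prefix of `babb`. q1 means the last symbol is `b`; q2 means the last 2 symbols are `ba`; q3 means the last 3 symbols are `bab`; q4 means the last 4 symbols are `babb`. Accept only at q4, where the string currently ends in `babb`.
A 5-state machine:
        a   b  
>  q0   q0  q1 
   q1   q2  q1 
   q2   q0  q3 
   q3   q2  q4 
 * q4   q2  q1 
(> = start, * = accepting)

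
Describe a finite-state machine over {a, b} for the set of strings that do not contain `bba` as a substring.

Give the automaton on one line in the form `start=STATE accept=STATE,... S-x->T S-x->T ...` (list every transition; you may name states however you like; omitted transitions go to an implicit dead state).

start=s0 accept=s0,s1,s2 s0-a->s0 s0-b->s1 s1-a->s0 s1-b->s2 s2-a->s3 s2-b->s2 s3-a->s3 s3-b->s3

Track partial matches of the forbidden pattern `bba`. State s3 is a dead state reached once `bba` has occurred; every other state accepts. s0 means no part of `bba` is currently matched.
4 states suffice.
        a   b  
>* s0   s0  s1 
 * s1   s0  s2 
 * s2   s3  s2 
   s3   s3  s3 
(> = start, * = accepting)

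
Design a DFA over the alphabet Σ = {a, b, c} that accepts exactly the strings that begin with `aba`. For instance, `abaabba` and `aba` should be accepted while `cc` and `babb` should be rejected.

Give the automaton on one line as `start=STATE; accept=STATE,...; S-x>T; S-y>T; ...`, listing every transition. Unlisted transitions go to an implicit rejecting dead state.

Check the first 3 symbols one by one: q0 through q2 record how many have matched `aba` so far; any wrong symbol goes to the dead state q4. After all 3 match we enter the accepting sink q3.
A 5-state machine:
        a   b   c  
>  q0   q1  q4  q4 
   q1   q4  q2  q4 
   q2   q3  q4  q4 
 * q3   q3  q3  q3 
   q4   q4  q4  q4 
(> = start, * = accepting)

start=q0; accept=q3; q0-a>q1; q0-b>q4; q0-c>q4; q1-a>q4; q1-b>q2; q1-c>q4; q2-a>q3; q2-b>q4; q2-c>q4; q3-a>q3; q3-b>q3; q3-c>q3; q4-a>q4; q4-b>q4; q4-c>q4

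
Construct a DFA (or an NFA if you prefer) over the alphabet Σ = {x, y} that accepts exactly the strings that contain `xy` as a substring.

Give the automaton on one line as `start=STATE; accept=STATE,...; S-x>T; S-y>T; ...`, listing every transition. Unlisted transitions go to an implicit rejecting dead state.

States S0..S1 record the length of the longest prefix of `xy` that matches the current input suffix. Reaching S2 means `xy` has been seen, and we stay there forever. Accept from S2.
With 3 states:
        x   y  
>  S0   S1  S0 
   S1   S1  S2 
 * S2   S2  S2 
(> = start, * = accepting)

start=S0; accept=S2; S0-x>S1; S0-y>S0; S1-x>S1; S1-y>S2; S2-x>S2; S2-y>S2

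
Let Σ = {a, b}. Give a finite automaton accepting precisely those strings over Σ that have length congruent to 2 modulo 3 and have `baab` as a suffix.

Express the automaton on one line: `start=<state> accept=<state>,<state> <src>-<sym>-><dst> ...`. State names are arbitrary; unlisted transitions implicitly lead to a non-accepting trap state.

Run two small machines in parallel and take their product. The first has 3 states tracking the input length modulo 3; the second has 5 states tracking how much of the suffix `baab` has currently been matched. A product state is a pair (one from each), accepting exactly when both do. Minimizing collapses redundant product states.
7 states suffice.
        a   b  
>  q0   q1  q1 
   q1   q2  q3 
   q2   q0  q0 
   q3   q4  q0 
   q4   q5  q1 
   q5   q2  q6 
 * q6   q4  q0 
(> = start, * = accepting)

start=q0 accept=q6 q0-a->q1 q0-b->q1 q1-a->q2 q1-b->q3 q2-a->q0 q2-b->q0 q3-a->q4 q3-b->q0 q4-a->q5 q4-b->q1 q5-a->q2 q5-b->q6 q6-a->q4 q6-b->q0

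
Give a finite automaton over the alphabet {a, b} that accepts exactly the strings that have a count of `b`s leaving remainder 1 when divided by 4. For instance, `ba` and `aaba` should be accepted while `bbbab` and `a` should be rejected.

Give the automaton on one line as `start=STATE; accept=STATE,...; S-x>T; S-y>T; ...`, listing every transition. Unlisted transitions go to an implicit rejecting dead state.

Keep the running count of `b`s modulo 4: each `b` advances along the cycle q0 → q1 → q2 → q3 → q0 while other symbols loop. Accept at q1.
A 4-state machine:
        a   b  
>  q0   q0  q1 
 * q1   q1  q2 
   q2   q2  q3 
   q3   q3  q0 
(> = start, * = accepting)

start=q0; accept=q1; q0-a>q0; q0-b>q1; q1-a>q1; q1-b>q2; q2-a>q2; q2-b>q3; q3-a>q3; q3-b>q0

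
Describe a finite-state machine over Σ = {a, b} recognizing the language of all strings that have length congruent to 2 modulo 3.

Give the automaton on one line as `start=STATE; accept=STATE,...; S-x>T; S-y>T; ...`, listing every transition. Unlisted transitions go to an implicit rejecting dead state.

start=s0; accept=s2; s0-a>s1; s0-b>s1; s1-a>s2; s1-b>s2; s2-a>s0; s2-b>s0

Count input length modulo 3: every symbol advances one step around the cycle s0 → s1 → s2 → s0. Accept at s2.
        a   b  
>  s0   s1  s1 
   s1   s2  s2 
 * s2   s0  s0 
(> = start, * = accepting)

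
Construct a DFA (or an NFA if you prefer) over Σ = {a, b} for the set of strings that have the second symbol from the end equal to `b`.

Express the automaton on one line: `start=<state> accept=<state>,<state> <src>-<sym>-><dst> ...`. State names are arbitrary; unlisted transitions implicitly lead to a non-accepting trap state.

start=q0 accept=q5,q6 q0-a->q1 q0-b->q2 q1-a->q3 q1-b->q4 q2-a->q5 q2-b->q6 q3-a->q3 q3-b->q4 q4-a->q5 q4-b->q6 q5-a->q3 q5-b->q4 q6-a->q5 q6-b->q6

A DFA must remember the last 2 symbols (since which symbol is second-to-last isn't known until the input ends). Use one state per possible window of the last ≤2 symbols; accept from those whose window starts with `b`.
With 7 states:
        a   b  
>  q0   q1  q2 
   q1   q3  q4 
   q2   q5  q6 
   q3   q3  q4 
   q4   q5  q6 
 * q5   q3  q4 
 * q6   q5  q6 
(> = start, * = accepting)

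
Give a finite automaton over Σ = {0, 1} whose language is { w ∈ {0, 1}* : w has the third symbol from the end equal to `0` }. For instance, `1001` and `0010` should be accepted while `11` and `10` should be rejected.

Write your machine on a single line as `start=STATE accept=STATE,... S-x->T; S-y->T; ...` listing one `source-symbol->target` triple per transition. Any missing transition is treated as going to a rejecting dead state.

A DFA must remember the last 3 symbols (since which symbol is third-to-last isn't known until the input ends). Use one state per possible window of the last ≤3 symbols; accept from those whose window starts with `0`.
          0    1  
>  q0     q1   q2 
   q1     q3   q4 
   q2     q5   q6 
   q3     q7   q8 
   q4     q9  q10 
   q5    q11  q12 
   q6    q13  q14 
 * q7     q7   q8 
 * q8     q9  q10 
 * q9    q11  q12 
 * q10   q13  q14 
   q11    q7   q8 
   q12    q9  q10 
   q13   q11  q12 
   q14   q13  q14 
(> = start, * = accepting)

start=q0; accept=q7,q8,q9,q10; q0-0->q1; q0-1->q2; q1-0->q3; q1-1->q4; q2-0->q5; q2-1->q6; q3-0->q7; q3-1->q8; q4-0->q9; q4-1->q10; q5-0->q11; q5-1->q12; q6-0->q13; q6-1->q14; q7-0->q7; q7-1->q8; q8-0->q9; q8-1->q10; q9-0->q11; q9-1->q12; q10-0->q13; q10-1->q14; q11-0->q7; q11-1->q8; q12-0->q9; q12-1->q10; q13-0->q11; q13-1->q12; q14-0->q13; q14-1->q14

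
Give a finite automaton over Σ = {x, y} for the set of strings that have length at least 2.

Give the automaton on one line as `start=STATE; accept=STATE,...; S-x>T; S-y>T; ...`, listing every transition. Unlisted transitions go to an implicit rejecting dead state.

Count input length up to 3: every symbol moves from q0 toward q3, which means 'more than 2' and absorbs. Accept from {q2, q3}.
        x   y  
>  q0   q1  q1 
   q1   q2  q2 
 * q2   q3  q3 
 * q3   q3  q3 
(> = start, * = accepting)

start=q0; accept=q2,q3; q0-x>q1; q0-y>q1; q1-x>q2; q1-y>q2; q2-x>q3; q2-y>q3; q3-x>q3; q3-y>q3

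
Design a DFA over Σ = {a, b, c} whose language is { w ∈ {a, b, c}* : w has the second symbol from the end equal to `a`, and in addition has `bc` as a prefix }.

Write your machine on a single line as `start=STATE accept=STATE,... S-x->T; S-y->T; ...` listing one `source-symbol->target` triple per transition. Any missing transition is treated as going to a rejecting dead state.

Run two small machines in parallel and take their product. One (13 states) tracks the last 2 symbols read; the other (4 states) tracks whether the input so far still matches the prefix `bc`. Each combined state is a pair, one component from each; accept when both components accept. Equivalent product states are then merged.
A 7-state machine:
        a   b   c  
>  S0   S1  S2  S1 
   S1   S1  S1  S1 
   S2   S1  S1  S3 
   S3   S4  S3  S3 
   S4   S5  S6  S6 
 * S5   S5  S6  S6 
 * S6   S4  S3  S3 
(> = start, * = accepting)

start=S0; accept=S5,S6; S0-a->S1; S0-b->S2; S0-c->S1; S1-a->S1; S1-b->S1; S1-c->S1; S2-a->S1; S2-b->S1; S2-c->S3; S3-a->S4; S3-b->S3; S3-c->S3; S4-a->S5; S4-b->S6; S4-c->S6; S5-a->S5; S5-b->S6; S5-c->S6; S6-a->S4; S6-b->S3; S6-c->S3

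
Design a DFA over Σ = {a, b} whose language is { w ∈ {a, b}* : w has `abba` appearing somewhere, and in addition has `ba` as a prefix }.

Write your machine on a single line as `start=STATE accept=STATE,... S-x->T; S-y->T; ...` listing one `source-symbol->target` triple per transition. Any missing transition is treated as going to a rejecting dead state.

Handle the two conditions separately and then intersect. The first has 5 states tracking whether and how much of `abba` has been seen; the second has 4 states tracking whether the input so far still matches the prefix `ba`. A product state is a pair (one from each), accepting exactly when both do.
A 12-state machine:
          a    b  
>  q0     q1   q2 
   q1     q1   q3 
   q2     q4   q5 
   q3     q1   q6 
   q4     q4   q7 
   q5     q1   q5 
   q6     q8   q5 
   q7     q4   q9 
   q8     q8   q8 
   q9    q10  q11 
 * q10   q10  q10 
   q11    q4  q11 
(> = start, * = accepting)

start=q0; accept=q10; q0-a->q1; q0-b->q2; q1-a->q1; q1-b->q3; q2-a->q4; q2-b->q5; q3-a->q1; q3-b->q6; q4-a->q4; q4-b->q7; q5-a->q1; q5-b->q5; q6-a->q8; q6-b->q5; q7-a->q4; q7-b->q9; q8-a->q8; q8-b->q8; q9-a->q10; q9-b->q11; q10-a->q10; q10-b->q10; q11-a->q4; q11-b->q11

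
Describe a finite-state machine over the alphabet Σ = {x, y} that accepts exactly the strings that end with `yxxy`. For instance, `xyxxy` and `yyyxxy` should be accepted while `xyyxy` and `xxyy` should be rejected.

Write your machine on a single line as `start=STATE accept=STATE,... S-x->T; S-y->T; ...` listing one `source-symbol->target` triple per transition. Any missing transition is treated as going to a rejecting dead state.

start=s0; accept=s4; s0-x->s0; s0-y->s1; s1-x->s2; s1-y->s1; s2-x->s3; s2-y->s1; s3-x->s0; s3-y->s4; s4-x->s2; s4-y->s1

Let each state record the length of the longest suffix of the input read so far that is also a prefix of `yxxy`. s1 means the last symbol is `y`; s2 means the last 2 symbols are `yx`; s3 means the last 3 symbols are `yxx`; s4 means the last 4 symbols are `yxxy`. Accept only at s4, where the string currently ends in `yxxy`.
A 5-state machine:
        x   y  
>  s0   s0  s1 
   s1   s2  s1 
   s2   s3  s1 
   s3   s0  s4 
 * s4   s2  s1 
(> = start, * = accepting)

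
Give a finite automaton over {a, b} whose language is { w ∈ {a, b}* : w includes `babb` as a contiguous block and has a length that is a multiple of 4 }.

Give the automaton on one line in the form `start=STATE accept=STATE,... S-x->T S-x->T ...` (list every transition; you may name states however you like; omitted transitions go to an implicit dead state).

Handle the two conditions separately and then intersect. The first has 5 states tracking whether and how much of `babb` has been seen; the second has 4 states tracking the input length modulo 4. A product state is a pair (one from each), accepting exactly when both do.
A 20-state machine:
          a    b  
>  q0     q1   q2 
   q1     q3   q4 
   q2     q5   q4 
   q3     q6   q7 
   q4     q8   q7 
   q5     q6   q9 
   q6     q0  q10 
   q7    q11  q10 
   q8     q0  q12 
   q9    q11  q13 
   q10   q14   q2 
   q11    q1  q15 
   q12   q14  q16 
 * q13   q16  q16 
   q14    q3  q17 
   q15    q5  q18 
   q16   q18  q18 
   q17    q8  q19 
   q18   q19  q19 
   q19   q13  q13 
(> = start, * = accepting)

start=q0 accept=q13 q0-a->q1 q0-b->q2 q1-a->q3 q1-b->q4 q2-a->q5 q2-b->q4 q3-a->q6 q3-b->q7 q4-a->q8 q4-b->q7 q5-a->q6 q5-b->q9 q6-a->q0 q6-b->q10 q7-a->q11 q7-b->q10 q8-a->q0 q8-b->q12 q9-a->q11 q9-b->q13 q10-a->q14 q10-b->q2 q11-a->q1 q11-b->q15 q12-a->q14 q12-b->q16 q13-a->q16 q13-b->q16 q14-a->q3 q14-b->q17 q15-a->q5 q15-b->q18 q16-a->q18 q16-b->q18 q17-a->q8 q17-b->q19 q18-a->q19 q18-b->q19 q19-a->q13 q19-b->q13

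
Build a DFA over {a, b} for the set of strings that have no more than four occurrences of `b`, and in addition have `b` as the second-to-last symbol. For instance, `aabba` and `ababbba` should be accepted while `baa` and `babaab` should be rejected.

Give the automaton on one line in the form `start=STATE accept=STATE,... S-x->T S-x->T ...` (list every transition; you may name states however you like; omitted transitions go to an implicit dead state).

start=s0 accept=s2,s3,s6,s7,s10,s11,s14 s0-a->s0 s0-b->s1 s1-a->s2 s1-b->s3 s2-a->s4 s2-b->s5 s3-a->s6 s3-b->s7 s4-a->s4 s4-b->s5 s5-a->s6 s5-b->s7 s6-a->s8 s6-b->s9 s7-a->s10 s7-b->s11 s8-a->s8 s8-b->s9 s9-a->s10 s9-b->s11 s10-a->s12 s10-b->s13 s11-a->s14 s11-b->s15 s12-a->s12 s12-b->s13 s13-a->s14 s13-b->s15 s14-a->s15 s14-b->s15 s15-a->s15 s15-b->s15

Run two small machines in parallel and take their product. The first has 6 states tracking the count of `b`s, saturating at 5; the second has 7 states tracking the last 2 symbols read. A product state is a pair (one from each), accepting exactly when both do. After merging equivalent states the machine shrinks.
          a    b  
>  s0     s0   s1 
   s1     s2   s3 
 * s2     s4   s5 
 * s3     s6   s7 
   s4     s4   s5 
   s5     s6   s7 
 * s6     s8   s9 
 * s7    s10  s11 
   s8     s8   s9 
   s9    s10  s11 
 * s10   s12  s13 
 * s11   s14  s15 
   s12   s12  s13 
   s13   s14  s15 
 * s14   s15  s15 
   s15   s15  s15 
(> = start, * = accepting)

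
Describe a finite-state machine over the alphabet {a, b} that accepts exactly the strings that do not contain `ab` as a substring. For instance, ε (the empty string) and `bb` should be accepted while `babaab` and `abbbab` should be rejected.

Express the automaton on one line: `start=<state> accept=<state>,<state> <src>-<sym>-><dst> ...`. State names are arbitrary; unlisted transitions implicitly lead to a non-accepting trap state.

Track partial matches of the forbidden pattern `ab`. State S2 is a dead state reached once `ab` has occurred; every other state accepts. S0 means no part of `ab` is currently matched.
With 3 states:
        a   b  
>* S0   S1  S0 
 * S1   S1  S2 
   S2   S2  S2 
(> = start, * = accepting)

start=S0 accept=S0,S1 S0-a->S1 S0-b->S0 S1-a->S1 S1-b->S2 S2-a->S2 S2-b->S2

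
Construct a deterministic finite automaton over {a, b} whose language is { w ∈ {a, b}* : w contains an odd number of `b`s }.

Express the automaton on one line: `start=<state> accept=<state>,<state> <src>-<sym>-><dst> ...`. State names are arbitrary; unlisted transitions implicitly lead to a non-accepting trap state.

Keep the running count of `b`s modulo 2: each `b` advances along the cycle q0 → q1 → q0 while other symbols loop. Accept at q1.
        a   b  
>  q0   q0  q1 
 * q1   q1  q0 
(> = start, * = accepting)

start=q0 accept=q1 q0-a->q0 q0-b->q1 q1-a->q1 q1-b->q0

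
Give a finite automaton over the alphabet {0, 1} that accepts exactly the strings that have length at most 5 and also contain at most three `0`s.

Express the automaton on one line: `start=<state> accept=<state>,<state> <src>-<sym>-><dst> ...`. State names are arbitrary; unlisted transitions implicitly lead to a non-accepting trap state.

start=S0 accept=S0,S1,S2,S3,S4,S5,S6,S7,S8,S10,S11,S12 S0-0->S1 S0-1->S2 S1-0->S3 S1-1->S4 S2-0->S4 S2-1->S5 S3-0->S6 S3-1->S7 S4-0->S7 S4-1->S8 S5-0->S8 S5-1->S8 S6-0->S9 S6-1->S10 S7-0->S10 S7-1->S11 S8-0->S11 S8-1->S11 S9-0->S9 S9-1->S9 S10-0->S9 S10-1->S12 S11-0->S12 S11-1->S12 S12-0->S9 S12-1->S9

Build one automaton per condition and run them in lockstep. The first has 7 states tracking the input length, saturating at 6; the second has 5 states tracking the count of `0`s, saturating at 4. A product state is a pair (one from each), accepting exactly when both do. Equivalent product states are then merged.
          0    1  
>* S0     S1   S2 
 * S1     S3   S4 
 * S2     S4   S5 
 * S3     S6   S7 
 * S4     S7   S8 
 * S5     S8   S8 
 * S6     S9  S10 
 * S7    S10  S11 
 * S8    S11  S11 
   S9     S9   S9 
 * S10    S9  S12 
 * S11   S12  S12 
 * S12    S9   S9 
(> = start, * = accepting)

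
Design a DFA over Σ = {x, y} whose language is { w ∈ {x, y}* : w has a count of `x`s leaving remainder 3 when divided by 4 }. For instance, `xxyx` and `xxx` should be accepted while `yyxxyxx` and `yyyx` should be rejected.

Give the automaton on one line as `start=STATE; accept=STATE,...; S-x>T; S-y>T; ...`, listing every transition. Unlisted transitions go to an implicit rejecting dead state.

start=S0; accept=S3; S0-x>S1; S0-y>S0; S1-x>S2; S1-y>S1; S2-x>S3; S2-y>S2; S3-x>S0; S3-y>S3

The only thing that matters is how many `x`s have appeared, reduced mod 4. Use one state per residue: S0 for 0, …, S3 for 3. Reading `x` moves to the next residue; anything else stays put. S3 is accepting.
With 4 states:
        x   y  
>  S0   S1  S0 
   S1   S2  S1 
   S2   S3  S2 
 * S3   S0  S3 
(> = start, * = accepting)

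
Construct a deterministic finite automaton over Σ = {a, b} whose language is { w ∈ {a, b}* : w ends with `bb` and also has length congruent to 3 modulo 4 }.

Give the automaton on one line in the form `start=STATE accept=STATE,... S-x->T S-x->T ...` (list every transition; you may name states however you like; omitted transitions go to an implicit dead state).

Handle the two conditions separately and then intersect. The first has 3 states tracking how much of the suffix `bb` has currently been matched; the second has 4 states tracking the input length modulo 4. A product state is a pair (one from each), accepting exactly when both do.
With 12 states:
          a    b  
>  s0     s1   s2 
   s1     s3   s4 
   s2     s3   s5 
   s3     s6   s7 
   s4     s6   s8 
   s5     s6   s8 
   s6     s0   s9 
   s7     s0  s10 
 * s8     s0  s10 
   s9     s1  s11 
   s10    s1  s11 
   s11    s3   s5 
(> = start, * = accepting)

start=s0 accept=s8 s0-a->s1 s0-b->s2 s1-a->s3 s1-b->s4 s2-a->s3 s2-b->s5 s3-a->s6 s3-b->s7 s4-a->s6 s4-b->s8 s5-a->s6 s5-b->s8 s6-a->s0 s6-b->s9 s7-a->s0 s7-b->s10 s8-a->s0 s8-b->s10 s9-a->s1 s9-b->s11 s10-a->s1 s10-b->s11 s11-a->s3 s11-b->s5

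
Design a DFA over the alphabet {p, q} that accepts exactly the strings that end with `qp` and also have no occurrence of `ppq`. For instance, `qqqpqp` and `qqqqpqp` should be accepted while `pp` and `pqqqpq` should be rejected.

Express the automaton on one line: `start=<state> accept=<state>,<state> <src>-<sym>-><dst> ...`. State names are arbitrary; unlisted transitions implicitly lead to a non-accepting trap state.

start=S0 accept=S4 S0-p->S1 S0-q->S2 S1-p->S3 S1-q->S2 S2-p->S4 S2-q->S2 S3-p->S3 S3-q->S3 S4-p->S3 S4-q->S2

Run two small machines in parallel and take their product. One (3 states) tracks how much of the suffix `qp` has currently been matched; the other (4 states) tracks partial matches of the forbidden pattern `ppq`. Each combined state is a pair, one component from each; accept when both components accept. Equivalent product states are then merged.
5 states suffice.
        p   q  
>  S0   S1  S2 
   S1   S3  S2 
   S2   S4  S2 
   S3   S3  S3 
 * S4   S3  S2 
(> = start, * = accepting)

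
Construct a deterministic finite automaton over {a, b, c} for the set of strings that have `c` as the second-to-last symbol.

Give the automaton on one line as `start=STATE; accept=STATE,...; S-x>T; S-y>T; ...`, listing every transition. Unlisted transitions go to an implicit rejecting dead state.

start=q0; accept=q10,q11,q12; q0-a>q1; q0-b>q2; q0-c>q3; q1-a>q4; q1-b>q5; q1-c>q6; q2-a>q7; q2-b>q8; q2-c>q9; q3-a>q10; q3-b>q11; q3-c>q12; q4-a>q4; q4-b>q5; q4-c>q6; q5-a>q7; q5-b>q8; q5-c>q9; q6-a>q10; q6-b>q11; q6-c>q12; q7-a>q4; q7-b>q5; q7-c>q6; q8-a>q7; q8-b>q8; q8-c>q9; q9-a>q10; q9-b>q11; q9-c>q12; q10-a>q4; q10-b>q5; q10-c>q6; q11-a>q7; q11-b>q8; q11-c>q9; q12-a>q10; q12-b>q11; q12-c>q12

A DFA must remember the last 2 symbols (since which symbol is second-to-last isn't known until the input ends). Use one state per possible window of the last ≤2 symbols; accept from those whose window starts with `c`.
          a    b    c  
>  q0     q1   q2   q3 
   q1     q4   q5   q6 
   q2     q7   q8   q9 
   q3    q10  q11  q12 
   q4     q4   q5   q6 
   q5     q7   q8   q9 
   q6    q10  q11  q12 
   q7     q4   q5   q6 
   q8     q7   q8   q9 
   q9    q10  q11  q12 
 * q10    q4   q5   q6 
 * q11    q7   q8   q9 
 * q12   q10  q11  q12 
(> = start, * = accepting)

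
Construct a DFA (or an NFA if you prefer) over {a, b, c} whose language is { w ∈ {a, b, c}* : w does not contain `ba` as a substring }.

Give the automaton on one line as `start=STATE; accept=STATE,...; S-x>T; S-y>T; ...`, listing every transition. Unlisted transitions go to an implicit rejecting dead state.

This is the complement of 'contains `ba`'. Use the same substring-matching states — S0 through S2 holding how much of `ba` has just been matched — but flip the accepting set: everything except the trap S2 accepts.
With 3 states:
        a   b   c  
>* S0   S0  S1  S0 
 * S1   S2  S1  S0 
   S2   S2  S2  S2 
(> = start, * = accepting)

start=S0; accept=S0,S1; S0-a>S0; S0-b>S1; S0-c>S0; S1-a>S2; S1-b>S1; S1-c>S0; S2-a>S2; S2-b>S2; S2-c>S2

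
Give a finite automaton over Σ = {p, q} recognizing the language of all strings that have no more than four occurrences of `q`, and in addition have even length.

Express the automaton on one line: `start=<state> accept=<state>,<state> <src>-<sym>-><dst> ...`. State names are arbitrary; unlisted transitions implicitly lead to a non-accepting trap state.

start=A accept=A,D,E,H,I A-p->B A-q->C B-p->A B-q->D C-p->D C-q->E D-p->C D-q->F E-p->F E-q->G F-p->E F-q->H G-p->H G-q->I H-p->G H-q->J I-p->J I-q->K J-p->I J-q->L K-p->L K-q->L L-p->K L-q->K

Handle the two conditions separately and then intersect. The first has 6 states tracking the count of `q`s, saturating at 5; the second has 2 states tracking the input length modulo 2. A product state is a pair (one from each), accepting exactly when both do.
12 states suffice.
       p  q 
>* A   B  C 
   B   A  D 
   C   D  E 
 * D   C  F 
 * E   F  G 
   F   E  H 
   G   H  I 
 * H   G  J 
 * I   J  K 
   J   I  L 
   K   L  L 
   L   K  K 
(> = start, * = accepting)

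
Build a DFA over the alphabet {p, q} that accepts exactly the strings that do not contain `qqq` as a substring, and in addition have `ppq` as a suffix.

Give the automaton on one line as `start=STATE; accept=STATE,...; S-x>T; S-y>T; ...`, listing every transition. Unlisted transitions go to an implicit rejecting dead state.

start=S0; accept=S5; S0-p>S1; S0-q>S2; S1-p>S3; S1-q>S2; S2-p>S1; S2-q>S4; S3-p>S3; S3-q>S5; S4-p>S1; S4-q>S6; S5-p>S1; S5-q>S4; S6-p>S7; S6-q>S6; S7-p>S8; S7-q>S6; S8-p>S8; S8-q>S9; S9-p>S7; S9-q>S6

Run two small machines in parallel and take their product. One (4 states) tracks partial matches of the forbidden pattern `qqq`; the other (4 states) tracks how much of the suffix `ppq` has currently been matched. Each combined state is a pair, one component from each; accept when both components accept.
With 10 states:
        p   q  
>  S0   S1  S2 
   S1   S3  S2 
   S2   S1  S4 
   S3   S3  S5 
   S4   S1  S6 
 * S5   S1  S4 
   S6   S7  S6 
   S7   S8  S6 
   S8   S8  S9 
   S9   S7  S6 
(> = start, * = accepting)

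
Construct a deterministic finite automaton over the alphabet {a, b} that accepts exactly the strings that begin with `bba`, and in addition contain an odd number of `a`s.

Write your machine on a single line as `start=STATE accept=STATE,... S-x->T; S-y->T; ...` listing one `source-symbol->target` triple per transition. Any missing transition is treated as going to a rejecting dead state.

start=S0; accept=S4; S0-a->S1; S0-b->S2; S1-a->S1; S1-b->S1; S2-a->S1; S2-b->S3; S3-a->S4; S3-b->S1; S4-a->S5; S4-b->S4; S5-a->S4; S5-b->S5

Handle the two conditions separately and then intersect. One (5 states) tracks whether the input so far still matches the prefix `bba`; the other (2 states) tracks the count of `a`s modulo 2. Each combined state is a pair, one component from each; accept when both components accept. Minimizing collapses redundant product states.
6 states suffice.
        a   b  
>  S0   S1  S2 
   S1   S1  S1 
   S2   S1  S3 
   S3   S4  S1 
 * S4   S5  S4 
   S5   S4  S5 
(> = start, * = accepting)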